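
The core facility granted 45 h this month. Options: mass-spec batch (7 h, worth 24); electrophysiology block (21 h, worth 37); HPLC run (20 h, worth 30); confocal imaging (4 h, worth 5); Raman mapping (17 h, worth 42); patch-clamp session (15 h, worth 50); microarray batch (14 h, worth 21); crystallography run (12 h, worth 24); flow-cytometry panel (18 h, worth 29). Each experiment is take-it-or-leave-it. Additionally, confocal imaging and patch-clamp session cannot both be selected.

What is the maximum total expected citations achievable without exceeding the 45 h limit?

Taking mass-spec batch + Raman mapping + patch-clamp session: 39 h used, 116 in expected citations.

116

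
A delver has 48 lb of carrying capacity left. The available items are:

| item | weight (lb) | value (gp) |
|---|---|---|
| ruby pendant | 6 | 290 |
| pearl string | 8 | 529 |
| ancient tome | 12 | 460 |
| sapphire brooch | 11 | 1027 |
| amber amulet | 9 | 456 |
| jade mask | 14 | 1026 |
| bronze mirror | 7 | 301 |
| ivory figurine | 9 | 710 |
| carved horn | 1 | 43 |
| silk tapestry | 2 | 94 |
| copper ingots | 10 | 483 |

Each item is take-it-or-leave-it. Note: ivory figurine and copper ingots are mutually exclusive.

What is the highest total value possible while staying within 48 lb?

3582

The ratio ordering already packs tightly: ruby pendant + pearl string + sapphire brooch + jade mask + ivory figurine, 48 lb, 3582.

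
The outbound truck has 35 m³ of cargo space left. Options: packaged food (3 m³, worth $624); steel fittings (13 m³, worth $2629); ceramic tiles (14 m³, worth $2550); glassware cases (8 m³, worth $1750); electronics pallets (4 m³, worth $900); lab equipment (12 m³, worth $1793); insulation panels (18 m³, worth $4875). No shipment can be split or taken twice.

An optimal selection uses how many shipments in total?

Optimal total is 8404.
For example steel fittings + electronics pallets + insulation panels achieves it, using 35 m³.
All optima have 3 shipments.

3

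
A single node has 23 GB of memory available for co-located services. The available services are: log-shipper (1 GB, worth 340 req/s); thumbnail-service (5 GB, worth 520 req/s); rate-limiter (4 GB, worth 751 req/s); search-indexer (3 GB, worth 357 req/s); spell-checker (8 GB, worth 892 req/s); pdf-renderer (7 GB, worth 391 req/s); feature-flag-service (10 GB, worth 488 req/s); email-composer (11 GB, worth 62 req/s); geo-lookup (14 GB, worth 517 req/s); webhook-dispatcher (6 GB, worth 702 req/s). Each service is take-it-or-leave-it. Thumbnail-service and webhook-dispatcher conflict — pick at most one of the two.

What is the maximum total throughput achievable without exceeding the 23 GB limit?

3042

Taking log-shipper + rate-limiter + search-indexer + spell-checker + webhook-dispatcher: 22 GB used, 3042 in throughput.
The closest alternative, log-shipper + thumbnail-service + rate-limiter + search-indexer + spell-checker, reaches only 2860.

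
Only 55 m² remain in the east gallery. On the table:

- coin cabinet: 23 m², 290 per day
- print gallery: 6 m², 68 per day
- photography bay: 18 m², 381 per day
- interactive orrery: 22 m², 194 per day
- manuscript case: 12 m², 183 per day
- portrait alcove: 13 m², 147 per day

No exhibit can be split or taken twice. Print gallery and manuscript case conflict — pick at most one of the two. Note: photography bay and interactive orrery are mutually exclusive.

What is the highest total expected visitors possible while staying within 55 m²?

Best packing: coin cabinet + photography bay + manuscript case — 53 m², 854 total.

854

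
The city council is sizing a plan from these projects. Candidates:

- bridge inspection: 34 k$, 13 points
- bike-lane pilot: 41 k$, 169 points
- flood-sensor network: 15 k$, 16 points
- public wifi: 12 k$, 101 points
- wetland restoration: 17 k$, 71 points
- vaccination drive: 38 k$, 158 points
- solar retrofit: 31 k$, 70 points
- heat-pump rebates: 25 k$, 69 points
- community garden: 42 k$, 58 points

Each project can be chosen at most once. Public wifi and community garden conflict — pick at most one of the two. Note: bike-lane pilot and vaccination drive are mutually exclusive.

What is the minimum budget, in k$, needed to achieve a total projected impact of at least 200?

50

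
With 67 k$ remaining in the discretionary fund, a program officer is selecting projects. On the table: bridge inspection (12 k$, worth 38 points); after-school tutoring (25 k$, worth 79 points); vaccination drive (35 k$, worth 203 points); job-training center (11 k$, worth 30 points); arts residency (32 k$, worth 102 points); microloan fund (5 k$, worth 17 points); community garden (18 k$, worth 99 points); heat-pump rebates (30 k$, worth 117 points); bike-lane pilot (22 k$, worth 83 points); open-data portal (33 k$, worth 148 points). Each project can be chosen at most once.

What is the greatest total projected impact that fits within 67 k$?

By projected impact per k$: vaccination drive 5.80, community garden 5.50, open-data portal 4.48, heat-pump rebates 3.90 lead.
Filling by ratio: vaccination drive + microloan fund + community garden for 319, with 9 k$ left unused.
Dropping microloan fund frees 5 k$; slotting in bridge inspection (12 k$) lifts the total to 340 at 65 k$.

340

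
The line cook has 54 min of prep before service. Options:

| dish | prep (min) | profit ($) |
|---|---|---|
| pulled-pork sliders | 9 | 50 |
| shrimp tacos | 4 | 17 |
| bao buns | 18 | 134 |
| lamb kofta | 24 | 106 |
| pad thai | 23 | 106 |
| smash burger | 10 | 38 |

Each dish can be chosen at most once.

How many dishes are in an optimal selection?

Optimal total is 307.
One optimal bundle: pulled-pork sliders + shrimp tacos + bao buns + pad thai (54 min).
All optima have 4 dishes.

4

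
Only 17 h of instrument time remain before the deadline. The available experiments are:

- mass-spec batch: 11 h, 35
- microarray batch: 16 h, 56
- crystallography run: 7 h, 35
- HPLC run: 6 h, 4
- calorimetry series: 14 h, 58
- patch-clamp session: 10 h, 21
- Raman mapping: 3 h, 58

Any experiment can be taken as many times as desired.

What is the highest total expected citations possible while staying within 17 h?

Taking 5×Raman mapping: 15 h used, 290 in expected citations.
That's the maximum — no swap from here does better than 290.

290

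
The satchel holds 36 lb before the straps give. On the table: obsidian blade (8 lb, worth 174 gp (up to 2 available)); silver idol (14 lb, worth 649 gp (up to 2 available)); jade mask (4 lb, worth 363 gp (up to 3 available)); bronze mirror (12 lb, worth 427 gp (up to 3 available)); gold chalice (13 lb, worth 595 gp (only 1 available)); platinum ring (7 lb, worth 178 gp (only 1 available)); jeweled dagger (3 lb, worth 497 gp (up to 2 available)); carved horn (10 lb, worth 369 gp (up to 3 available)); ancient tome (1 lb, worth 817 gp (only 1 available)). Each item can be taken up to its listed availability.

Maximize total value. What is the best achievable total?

3549

Taking silver idol + 3×jade mask + 2×jeweled dagger + ancient tome: 33 lb used, 3549 in value.
Every other selection either busts 36 lb or exceeds an availability limit or fails to beat 3549.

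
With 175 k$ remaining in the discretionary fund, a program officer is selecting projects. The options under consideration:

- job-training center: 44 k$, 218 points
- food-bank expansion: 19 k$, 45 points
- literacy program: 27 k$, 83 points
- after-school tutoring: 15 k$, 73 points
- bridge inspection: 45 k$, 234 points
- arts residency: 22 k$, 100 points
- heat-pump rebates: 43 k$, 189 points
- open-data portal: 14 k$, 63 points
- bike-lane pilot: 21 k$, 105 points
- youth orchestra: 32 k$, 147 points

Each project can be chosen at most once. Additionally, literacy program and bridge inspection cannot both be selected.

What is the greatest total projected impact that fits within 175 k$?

846

Density check — bridge inspection 5.20, bike-lane pilot 5.00, job-training center 4.95 are the best per k$.
Greedy by ratio would take job-training center + after-school tutoring + bridge inspection + open-data portal + bike-lane pilot + youth orchestra: 171 k$ used, total 840.
But job-training center + bridge inspection + arts residency + heat-pump rebates + bike-lane pilot fits in 175 k$ and reaches 846.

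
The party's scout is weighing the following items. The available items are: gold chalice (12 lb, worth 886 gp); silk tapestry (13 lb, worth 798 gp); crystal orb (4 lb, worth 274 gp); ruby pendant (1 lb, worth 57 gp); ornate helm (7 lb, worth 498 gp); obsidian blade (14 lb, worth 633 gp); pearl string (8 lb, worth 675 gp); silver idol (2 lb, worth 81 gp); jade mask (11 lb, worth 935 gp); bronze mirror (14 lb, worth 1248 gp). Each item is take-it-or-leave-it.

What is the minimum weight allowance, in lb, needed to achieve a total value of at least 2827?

33

Look for the lowest-weight combination reaching 2827.
Taking pearl string + jade mask + bronze mirror gives 2858 (≥ 2827) for 33 lb.
Any bundle with less than 33 lb falls short of 2827.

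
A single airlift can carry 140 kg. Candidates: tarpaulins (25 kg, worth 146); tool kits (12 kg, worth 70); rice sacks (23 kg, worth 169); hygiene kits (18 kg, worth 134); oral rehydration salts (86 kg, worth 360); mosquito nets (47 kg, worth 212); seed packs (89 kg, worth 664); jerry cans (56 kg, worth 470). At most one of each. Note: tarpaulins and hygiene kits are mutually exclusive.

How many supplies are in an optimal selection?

Best achievable people served is 979.
For example tarpaulins + rice sacks + seed packs achieves it, using 137 kg.
All optima have 3 supplies.

3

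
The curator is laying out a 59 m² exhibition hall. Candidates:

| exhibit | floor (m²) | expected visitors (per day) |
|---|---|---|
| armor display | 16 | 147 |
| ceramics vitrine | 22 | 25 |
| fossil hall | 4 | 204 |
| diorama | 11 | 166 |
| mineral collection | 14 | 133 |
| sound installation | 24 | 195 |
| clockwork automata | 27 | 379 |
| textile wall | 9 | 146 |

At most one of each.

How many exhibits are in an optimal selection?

Best achievable expected visitors is 896.
For example armor display + fossil hall + diorama + clockwork automata achieves it, using 58 m².
All optima have 4 exhibits.

4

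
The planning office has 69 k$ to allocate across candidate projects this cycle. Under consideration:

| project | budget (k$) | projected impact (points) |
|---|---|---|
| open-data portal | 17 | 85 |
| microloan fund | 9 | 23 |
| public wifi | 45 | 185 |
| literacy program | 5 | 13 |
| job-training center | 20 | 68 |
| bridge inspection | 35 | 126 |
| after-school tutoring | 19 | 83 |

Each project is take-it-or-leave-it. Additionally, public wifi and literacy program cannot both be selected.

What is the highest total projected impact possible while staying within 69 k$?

By projected impact per k$: open-data portal 5.00, after-school tutoring 4.37, public wifi 4.11 lead.
Taking the top-ratio projects first gives open-data portal + literacy program + job-training center + after-school tutoring for 249 (61 k$).
Dropping literacy program and job-training center and after-school tutoring frees 44 k$; slotting in public wifi (45 k$) lifts the total to 270 at 62 k$.

270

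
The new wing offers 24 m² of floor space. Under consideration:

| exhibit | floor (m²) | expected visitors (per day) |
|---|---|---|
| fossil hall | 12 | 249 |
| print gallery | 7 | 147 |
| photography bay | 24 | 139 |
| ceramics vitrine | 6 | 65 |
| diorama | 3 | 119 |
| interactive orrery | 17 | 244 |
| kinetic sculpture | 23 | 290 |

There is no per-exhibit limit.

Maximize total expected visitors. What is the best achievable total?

952

8×diorama uses 24 of the 24 m² and totals 952.
That's the maximum — no swap from here does better than 952.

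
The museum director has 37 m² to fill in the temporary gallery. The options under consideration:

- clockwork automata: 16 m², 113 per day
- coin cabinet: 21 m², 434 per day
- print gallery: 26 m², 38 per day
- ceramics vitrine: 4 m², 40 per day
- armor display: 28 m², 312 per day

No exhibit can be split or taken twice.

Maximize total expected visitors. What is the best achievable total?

547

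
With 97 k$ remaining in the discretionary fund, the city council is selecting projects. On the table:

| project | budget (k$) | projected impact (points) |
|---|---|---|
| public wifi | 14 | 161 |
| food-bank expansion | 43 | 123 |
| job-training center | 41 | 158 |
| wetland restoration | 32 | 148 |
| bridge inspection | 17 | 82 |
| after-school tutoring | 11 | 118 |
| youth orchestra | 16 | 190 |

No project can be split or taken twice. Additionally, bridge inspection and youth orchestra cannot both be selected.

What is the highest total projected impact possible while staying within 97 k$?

Best packing: public wifi + job-training center + after-school tutoring + youth orchestra — 82 k$, 627 total.
The closest alternative, public wifi + wetland restoration + after-school tutoring + youth orchestra, reaches only 617.

627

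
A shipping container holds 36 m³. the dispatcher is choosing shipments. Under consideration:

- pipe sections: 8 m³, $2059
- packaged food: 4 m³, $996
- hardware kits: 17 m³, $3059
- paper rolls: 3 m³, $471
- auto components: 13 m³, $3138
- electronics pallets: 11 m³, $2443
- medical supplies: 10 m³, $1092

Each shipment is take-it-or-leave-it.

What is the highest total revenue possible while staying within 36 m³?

8636

Taking pipe sections + packaged food + auto components + electronics pallets: 36 m³ used, 8636 in revenue.
Runner-up pipe sections + paper rolls + auto components + electronics pallets tops out at 8111.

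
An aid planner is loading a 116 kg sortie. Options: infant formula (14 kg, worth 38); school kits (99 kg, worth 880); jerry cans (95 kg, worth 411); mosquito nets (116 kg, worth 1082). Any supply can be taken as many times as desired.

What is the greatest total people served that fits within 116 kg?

Ranking by ratio (people served/kg): mosquito nets 9.33, school kits 8.89, jerry cans 4.33, infant formula 2.71.
Taking mosquito nets: 116 kg used, 1082 in people served.
Nothing else within 116 kg beats 1082.

1082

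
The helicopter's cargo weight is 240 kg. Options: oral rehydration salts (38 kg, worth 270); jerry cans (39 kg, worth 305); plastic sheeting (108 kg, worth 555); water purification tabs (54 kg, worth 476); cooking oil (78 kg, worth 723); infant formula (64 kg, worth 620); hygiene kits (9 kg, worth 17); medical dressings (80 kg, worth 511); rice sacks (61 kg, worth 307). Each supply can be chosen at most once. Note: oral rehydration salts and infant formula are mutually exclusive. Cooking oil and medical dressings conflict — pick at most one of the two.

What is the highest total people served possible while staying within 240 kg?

Best packing: jerry cans + water purification tabs + cooking oil + infant formula — 235 kg, 2124 total.
Every other selection either busts 240 kg or breaks a pairing rule or fails to beat 2124.

2124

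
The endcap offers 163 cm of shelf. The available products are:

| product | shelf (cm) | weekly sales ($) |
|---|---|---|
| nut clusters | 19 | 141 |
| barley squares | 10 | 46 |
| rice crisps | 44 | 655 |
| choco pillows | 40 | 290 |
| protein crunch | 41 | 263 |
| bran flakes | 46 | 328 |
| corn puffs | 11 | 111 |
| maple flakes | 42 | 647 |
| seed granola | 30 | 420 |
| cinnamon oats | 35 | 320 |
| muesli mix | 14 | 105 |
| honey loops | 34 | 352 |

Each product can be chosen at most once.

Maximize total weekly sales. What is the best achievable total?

2185

Density check — maple flakes 15.40, rice crisps 14.89, seed granola 14.00 are the best per cm.
Rice crisps + corn puffs + maple flakes + seed granola + honey loops uses 161 of the 163 cm and totals 2185.
Next best is rice crisps + corn puffs + maple flakes + seed granola + cinnamon oats at 2153 (162 cm) — short by 32.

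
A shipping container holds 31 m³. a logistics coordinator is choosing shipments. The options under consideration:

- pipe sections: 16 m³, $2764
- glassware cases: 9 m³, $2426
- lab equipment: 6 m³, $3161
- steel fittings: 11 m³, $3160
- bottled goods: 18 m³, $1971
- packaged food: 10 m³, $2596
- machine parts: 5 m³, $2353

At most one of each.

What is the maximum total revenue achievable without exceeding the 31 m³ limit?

Ranking by ratio (revenue/m³): lab equipment 526.83, machine parts 470.60, steel fittings 287.27, glassware cases 269.56.
Taking glassware cases + lab equipment + steel fittings + machine parts: 31 m³ used, 11100 in revenue.
Every other selection either busts 31 m³ or fails to beat 11100.

11100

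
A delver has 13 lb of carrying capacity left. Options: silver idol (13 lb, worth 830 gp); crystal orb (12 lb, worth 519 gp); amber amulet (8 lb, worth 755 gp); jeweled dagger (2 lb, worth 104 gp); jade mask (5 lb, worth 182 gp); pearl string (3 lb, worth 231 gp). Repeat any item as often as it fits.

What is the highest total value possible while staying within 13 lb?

1090

Density check — amber amulet 94.38, pearl string 77.00, silver idol 63.85, jeweled dagger 52.00 are the best per lb.
The ratio ordering already packs tightly: amber amulet + jeweled dagger + pearl string, 13 lb, 1090.
That's the maximum — no swap from here does better than 1090.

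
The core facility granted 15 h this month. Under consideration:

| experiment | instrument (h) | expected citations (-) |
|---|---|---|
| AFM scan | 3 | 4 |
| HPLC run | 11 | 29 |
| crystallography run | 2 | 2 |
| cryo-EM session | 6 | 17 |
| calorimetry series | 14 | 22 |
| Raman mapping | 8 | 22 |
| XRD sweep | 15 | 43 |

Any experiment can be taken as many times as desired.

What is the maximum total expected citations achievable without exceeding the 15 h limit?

The ratio ordering already packs tightly: XRD sweep, 15 h, 43.
That's the maximum — no swap from here does better than 43.

43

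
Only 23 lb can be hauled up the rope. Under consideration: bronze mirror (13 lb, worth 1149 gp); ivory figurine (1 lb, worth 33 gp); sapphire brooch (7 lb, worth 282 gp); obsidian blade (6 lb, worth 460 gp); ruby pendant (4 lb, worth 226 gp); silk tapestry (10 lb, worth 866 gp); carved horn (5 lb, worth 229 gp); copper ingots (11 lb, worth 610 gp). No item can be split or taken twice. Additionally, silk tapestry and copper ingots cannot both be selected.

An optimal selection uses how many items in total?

2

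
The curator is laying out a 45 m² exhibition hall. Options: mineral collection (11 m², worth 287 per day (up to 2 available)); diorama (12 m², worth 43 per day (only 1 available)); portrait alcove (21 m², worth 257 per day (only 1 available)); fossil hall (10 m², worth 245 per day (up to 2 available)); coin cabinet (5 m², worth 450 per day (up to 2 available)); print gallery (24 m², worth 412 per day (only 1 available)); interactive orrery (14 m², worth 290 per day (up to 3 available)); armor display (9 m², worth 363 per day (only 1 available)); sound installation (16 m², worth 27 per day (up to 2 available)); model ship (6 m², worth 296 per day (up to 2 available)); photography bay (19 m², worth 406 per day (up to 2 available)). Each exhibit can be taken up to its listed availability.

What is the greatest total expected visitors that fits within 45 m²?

2145

The ratio heuristic lands on mineral collection + 2×coin cabinet + armor display + 2×model ship (2142) but leaves 3 m² idle.
Dropping mineral collection frees 11 m²; slotting in interactive orrery (14 m²) lifts the total to 2145 at 45 m².
Nothing else within 45 m² beats 2145.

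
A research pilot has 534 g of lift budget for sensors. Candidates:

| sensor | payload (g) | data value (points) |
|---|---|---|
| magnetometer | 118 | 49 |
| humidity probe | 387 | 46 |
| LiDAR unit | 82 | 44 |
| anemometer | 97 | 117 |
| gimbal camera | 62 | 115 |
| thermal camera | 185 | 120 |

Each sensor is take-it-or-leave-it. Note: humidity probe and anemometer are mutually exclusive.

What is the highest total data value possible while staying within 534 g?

Greedy by ratio would take LiDAR unit + anemometer + gimbal camera + thermal camera: 426 g used, total 396.
Replace LiDAR unit with magnetometer: the trade gains 5 net, giving 401 at 462 g.
Next best is LiDAR unit + anemometer + gimbal camera + thermal camera at 396 (426 g) — short by 5.

401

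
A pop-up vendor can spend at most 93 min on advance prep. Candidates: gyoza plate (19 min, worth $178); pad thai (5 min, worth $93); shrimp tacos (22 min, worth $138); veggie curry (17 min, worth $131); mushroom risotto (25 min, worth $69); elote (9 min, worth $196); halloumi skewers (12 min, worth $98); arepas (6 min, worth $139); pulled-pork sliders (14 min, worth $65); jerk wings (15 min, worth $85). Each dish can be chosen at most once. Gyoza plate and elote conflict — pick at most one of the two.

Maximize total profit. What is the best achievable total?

880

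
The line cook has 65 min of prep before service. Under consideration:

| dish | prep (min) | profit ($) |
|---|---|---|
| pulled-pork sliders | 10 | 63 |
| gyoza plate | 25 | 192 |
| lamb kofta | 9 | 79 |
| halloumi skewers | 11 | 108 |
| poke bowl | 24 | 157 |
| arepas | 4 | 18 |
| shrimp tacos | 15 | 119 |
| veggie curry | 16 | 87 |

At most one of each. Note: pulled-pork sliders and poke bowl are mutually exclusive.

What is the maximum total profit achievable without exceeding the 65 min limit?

516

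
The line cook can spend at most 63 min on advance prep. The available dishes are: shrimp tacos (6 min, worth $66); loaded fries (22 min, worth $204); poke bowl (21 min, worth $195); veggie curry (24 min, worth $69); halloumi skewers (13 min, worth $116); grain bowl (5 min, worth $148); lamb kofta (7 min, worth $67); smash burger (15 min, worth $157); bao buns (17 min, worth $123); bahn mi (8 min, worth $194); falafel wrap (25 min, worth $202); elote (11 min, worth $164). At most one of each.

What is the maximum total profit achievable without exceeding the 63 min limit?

867

The ratio heuristic lands on shrimp tacos + grain bowl + lamb kofta + smash burger + bahn mi + elote (796) but leaves 11 min idle.
Dropping shrimp tacos and lamb kofta frees 13 min; slotting in loaded fries (22 min) lifts the total to 867 at 61 min.
Every other selection either busts 63 min or fails to beat 867.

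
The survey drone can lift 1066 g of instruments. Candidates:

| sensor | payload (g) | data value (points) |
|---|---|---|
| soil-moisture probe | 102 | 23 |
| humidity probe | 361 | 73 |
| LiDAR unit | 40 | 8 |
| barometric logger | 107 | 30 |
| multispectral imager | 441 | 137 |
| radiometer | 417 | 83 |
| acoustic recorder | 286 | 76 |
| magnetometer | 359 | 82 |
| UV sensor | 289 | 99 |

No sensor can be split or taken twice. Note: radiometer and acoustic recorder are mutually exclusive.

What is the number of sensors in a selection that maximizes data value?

Optimal total is 320.
LiDAR unit + multispectral imager + acoustic recorder + UV sensor hits 320 at 1056 g.
Any selection reaching 320 contains exactly 4 sensors.

4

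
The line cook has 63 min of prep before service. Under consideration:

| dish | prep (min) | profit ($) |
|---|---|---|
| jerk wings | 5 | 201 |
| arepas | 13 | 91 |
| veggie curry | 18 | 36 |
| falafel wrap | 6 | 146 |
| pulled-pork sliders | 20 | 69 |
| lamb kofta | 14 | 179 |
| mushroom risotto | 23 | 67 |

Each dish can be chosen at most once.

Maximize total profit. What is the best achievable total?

686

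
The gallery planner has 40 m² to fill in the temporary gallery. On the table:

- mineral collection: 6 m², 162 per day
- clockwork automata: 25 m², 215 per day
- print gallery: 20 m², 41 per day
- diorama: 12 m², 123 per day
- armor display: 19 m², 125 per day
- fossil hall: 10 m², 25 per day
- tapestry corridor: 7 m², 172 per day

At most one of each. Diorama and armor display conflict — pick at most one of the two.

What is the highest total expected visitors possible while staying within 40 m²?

Taking the top-ratio exhibits first gives mineral collection + diorama + fossil hall + tapestry corridor for 482 (35 m²).
Dropping diorama and fossil hall frees 22 m²; slotting in clockwork automata (25 m²) lifts the total to 549 at 38 m².
Runner-up mineral collection + diorama + fossil hall + tapestry corridor tops out at 482.

549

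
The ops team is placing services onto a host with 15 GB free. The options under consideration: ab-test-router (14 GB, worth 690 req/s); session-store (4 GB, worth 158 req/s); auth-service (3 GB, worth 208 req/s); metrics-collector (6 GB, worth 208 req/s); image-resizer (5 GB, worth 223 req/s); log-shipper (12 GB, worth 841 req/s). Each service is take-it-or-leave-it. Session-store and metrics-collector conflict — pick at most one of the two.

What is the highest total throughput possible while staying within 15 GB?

1049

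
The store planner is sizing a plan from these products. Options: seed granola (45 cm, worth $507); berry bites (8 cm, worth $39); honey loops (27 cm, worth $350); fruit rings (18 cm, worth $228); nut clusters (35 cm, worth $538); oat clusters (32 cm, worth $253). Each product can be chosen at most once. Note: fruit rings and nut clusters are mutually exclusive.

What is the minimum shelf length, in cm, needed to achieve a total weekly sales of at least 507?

Minimise cm subject to total weekly sales ≥ 507.
Taking nut clusters gives 538 (≥ 507) for 35 cm.
Below 35 cm the best achievable stays under 507.

35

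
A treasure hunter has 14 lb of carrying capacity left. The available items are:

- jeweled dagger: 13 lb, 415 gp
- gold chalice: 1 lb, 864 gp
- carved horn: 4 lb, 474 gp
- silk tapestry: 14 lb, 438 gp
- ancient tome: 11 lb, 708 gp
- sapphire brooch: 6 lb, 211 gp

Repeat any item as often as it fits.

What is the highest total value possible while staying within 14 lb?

Taking 14×gold chalice: 14 lb used, 12096 in value.
That's the maximum — no swap from here does better than 12096.

12096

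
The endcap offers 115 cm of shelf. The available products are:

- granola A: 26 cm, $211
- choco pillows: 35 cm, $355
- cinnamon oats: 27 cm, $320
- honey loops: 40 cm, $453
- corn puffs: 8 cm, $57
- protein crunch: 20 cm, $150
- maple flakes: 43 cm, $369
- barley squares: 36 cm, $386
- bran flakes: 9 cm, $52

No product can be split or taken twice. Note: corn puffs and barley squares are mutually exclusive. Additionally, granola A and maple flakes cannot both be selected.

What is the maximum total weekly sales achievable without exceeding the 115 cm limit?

Best packing: cinnamon oats + honey loops + barley squares + bran flakes — 112 cm, 1211 total.
Nothing else feasible within 115 cm beats 1211.

1211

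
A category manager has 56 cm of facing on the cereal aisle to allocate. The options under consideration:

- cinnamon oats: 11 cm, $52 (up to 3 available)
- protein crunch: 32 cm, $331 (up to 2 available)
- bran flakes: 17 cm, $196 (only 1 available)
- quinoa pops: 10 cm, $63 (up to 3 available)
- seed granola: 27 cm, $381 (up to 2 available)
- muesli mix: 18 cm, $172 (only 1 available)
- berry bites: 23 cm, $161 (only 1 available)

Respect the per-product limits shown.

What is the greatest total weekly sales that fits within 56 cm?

762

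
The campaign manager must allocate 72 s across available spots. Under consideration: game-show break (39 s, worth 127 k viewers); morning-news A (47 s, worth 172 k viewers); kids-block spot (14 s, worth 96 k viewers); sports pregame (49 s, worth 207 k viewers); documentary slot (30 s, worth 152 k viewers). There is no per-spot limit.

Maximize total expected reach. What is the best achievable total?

480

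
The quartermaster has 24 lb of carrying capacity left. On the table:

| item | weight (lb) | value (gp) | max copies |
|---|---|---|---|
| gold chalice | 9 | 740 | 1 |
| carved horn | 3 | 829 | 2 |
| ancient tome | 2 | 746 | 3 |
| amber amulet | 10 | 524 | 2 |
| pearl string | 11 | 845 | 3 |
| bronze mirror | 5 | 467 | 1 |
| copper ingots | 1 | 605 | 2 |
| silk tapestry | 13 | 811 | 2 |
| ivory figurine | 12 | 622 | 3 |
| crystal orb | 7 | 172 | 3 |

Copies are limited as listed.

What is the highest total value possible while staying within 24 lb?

Ranking by ratio (value/lb): copper ingots 605.00, ancient tome 373.00, carved horn 276.33.
Filling by ratio: 2×carved horn + 3×ancient tome + bronze mirror + 2×copper ingots for 5573, with 5 lb left unused.
Dropping bronze mirror frees 5 lb; slotting in gold chalice (9 lb) lifts the total to 5846 at 23 lb.
Every other selection either busts 24 lb or exceeds an availability limit or fails to beat 5846.

5846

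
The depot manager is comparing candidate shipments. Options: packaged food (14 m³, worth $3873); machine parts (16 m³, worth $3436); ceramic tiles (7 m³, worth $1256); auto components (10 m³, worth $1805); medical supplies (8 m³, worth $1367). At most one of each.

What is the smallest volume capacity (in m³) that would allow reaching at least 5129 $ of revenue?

21

Need the lightest bundle worth ≥ 5129.
Taking packaged food + ceramic tiles gives 5129 (≥ 5129) for 21 m³.
No combination under 21 m³ hits 5129.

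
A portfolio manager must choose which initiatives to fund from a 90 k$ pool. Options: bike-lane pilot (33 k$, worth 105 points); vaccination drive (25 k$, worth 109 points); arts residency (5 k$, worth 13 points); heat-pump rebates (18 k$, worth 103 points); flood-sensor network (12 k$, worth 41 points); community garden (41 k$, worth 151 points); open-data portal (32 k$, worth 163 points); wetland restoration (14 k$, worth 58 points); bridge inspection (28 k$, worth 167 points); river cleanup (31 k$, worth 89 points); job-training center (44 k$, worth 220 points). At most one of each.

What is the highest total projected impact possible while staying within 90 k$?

490

A density-first pass picks heat-pump rebates + flood-sensor network + open-data portal + bridge inspection — 474 at 90 k$.
Dropping flood-sensor network and open-data portal frees 44 k$; slotting in job-training center (44 k$) lifts the total to 490 at 90 k$.
Every other selection either busts 90 k$ or fails to beat 490.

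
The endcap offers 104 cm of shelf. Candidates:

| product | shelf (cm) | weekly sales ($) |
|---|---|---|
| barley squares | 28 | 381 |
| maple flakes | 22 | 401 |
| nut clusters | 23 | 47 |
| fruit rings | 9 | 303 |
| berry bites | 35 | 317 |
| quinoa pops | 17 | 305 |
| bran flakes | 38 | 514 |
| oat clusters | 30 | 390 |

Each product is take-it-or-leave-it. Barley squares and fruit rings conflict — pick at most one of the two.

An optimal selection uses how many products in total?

4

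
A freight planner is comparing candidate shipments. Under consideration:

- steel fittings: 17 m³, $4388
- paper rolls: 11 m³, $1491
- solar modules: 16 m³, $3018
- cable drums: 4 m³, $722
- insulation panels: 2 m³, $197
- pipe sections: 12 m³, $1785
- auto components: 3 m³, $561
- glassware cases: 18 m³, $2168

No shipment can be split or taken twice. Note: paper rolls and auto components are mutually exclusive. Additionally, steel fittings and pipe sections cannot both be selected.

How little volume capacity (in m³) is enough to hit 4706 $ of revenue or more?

Need the lightest bundle worth ≥ 4706.
steel fittings + auto components: 4949 revenue at 20 m³.
Any bundle with less than 20 m³ falls short of 4706.

20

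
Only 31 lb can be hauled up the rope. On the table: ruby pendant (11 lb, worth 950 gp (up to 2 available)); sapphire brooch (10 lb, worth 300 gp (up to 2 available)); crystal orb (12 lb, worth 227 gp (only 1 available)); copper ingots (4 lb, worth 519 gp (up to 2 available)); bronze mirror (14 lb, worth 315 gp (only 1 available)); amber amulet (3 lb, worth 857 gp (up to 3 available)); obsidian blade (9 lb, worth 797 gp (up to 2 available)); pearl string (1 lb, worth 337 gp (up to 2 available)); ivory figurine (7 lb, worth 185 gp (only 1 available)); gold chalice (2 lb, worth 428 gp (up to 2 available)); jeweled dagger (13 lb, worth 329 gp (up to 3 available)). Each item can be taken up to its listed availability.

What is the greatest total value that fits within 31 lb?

Density check — pearl string 337.00, amber amulet 285.67, gold chalice 214.00, copper ingots 129.75 are the best per lb.
Greedy by ratio would take 2×copper ingots + 3×amber amulet + 2×pearl string + ivory figurine + 2×gold chalice: 30 lb used, total 5324.
Replace pearl string and ivory figurine with obsidian blade: the trade gains 275 net, giving 5599 at 31 lb.

5599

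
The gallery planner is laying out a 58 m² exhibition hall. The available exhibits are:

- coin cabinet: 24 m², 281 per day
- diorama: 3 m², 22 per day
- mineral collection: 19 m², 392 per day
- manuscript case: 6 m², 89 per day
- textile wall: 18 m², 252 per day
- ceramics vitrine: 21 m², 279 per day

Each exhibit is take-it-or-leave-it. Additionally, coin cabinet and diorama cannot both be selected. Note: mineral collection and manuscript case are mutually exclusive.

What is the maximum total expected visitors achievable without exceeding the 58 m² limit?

923

Mineral collection + textile wall + ceramics vitrine uses 58 of the 58 m² and totals 923.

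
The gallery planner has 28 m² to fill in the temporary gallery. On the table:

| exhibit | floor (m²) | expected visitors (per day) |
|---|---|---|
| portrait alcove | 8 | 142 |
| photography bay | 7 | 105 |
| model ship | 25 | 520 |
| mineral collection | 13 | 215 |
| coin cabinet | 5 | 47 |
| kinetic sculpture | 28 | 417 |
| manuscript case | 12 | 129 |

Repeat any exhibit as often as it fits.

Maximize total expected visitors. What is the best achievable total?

By expected visitors per m²: model ship 20.80, portrait alcove 17.75, mineral collection 16.54, photography bay 15.00 lead.
Best packing: model ship — 25 m², 520 total.
No other feasible combination exceeds 520.

520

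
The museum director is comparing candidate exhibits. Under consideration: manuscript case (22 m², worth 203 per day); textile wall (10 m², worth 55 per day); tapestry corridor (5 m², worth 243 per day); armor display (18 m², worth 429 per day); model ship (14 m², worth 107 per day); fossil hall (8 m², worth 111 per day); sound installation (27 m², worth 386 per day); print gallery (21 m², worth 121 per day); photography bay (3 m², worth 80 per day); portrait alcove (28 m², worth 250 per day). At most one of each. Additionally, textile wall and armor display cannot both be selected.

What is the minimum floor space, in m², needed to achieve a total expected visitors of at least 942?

48

Look for the lowest-floor combination reaching 942.
Taking manuscript case + tapestry corridor + armor display + photography bay gives 955 (≥ 942) for 48 m².
No combination under 48 m² hits 942.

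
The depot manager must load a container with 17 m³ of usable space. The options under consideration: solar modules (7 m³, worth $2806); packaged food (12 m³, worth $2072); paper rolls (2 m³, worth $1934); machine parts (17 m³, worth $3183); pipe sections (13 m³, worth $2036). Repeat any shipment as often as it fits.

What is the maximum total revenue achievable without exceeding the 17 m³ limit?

15472

Ranking by ratio (revenue/m³): paper rolls 967.00, solar modules 400.86, machine parts 187.24.
8×paper rolls uses 16 of the 17 m³ and totals 15472.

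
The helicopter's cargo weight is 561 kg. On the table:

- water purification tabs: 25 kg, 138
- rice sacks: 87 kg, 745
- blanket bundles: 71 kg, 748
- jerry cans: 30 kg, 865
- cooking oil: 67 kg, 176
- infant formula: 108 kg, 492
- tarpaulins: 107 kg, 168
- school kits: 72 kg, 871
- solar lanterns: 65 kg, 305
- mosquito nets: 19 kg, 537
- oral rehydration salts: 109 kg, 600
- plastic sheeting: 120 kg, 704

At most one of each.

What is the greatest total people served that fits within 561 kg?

Taking water purification tabs + rice sacks + blanket bundles + jerry cans + school kits + mosquito nets + oral rehydration salts + plastic sheeting: 533 kg used, 5208 in people served.

5208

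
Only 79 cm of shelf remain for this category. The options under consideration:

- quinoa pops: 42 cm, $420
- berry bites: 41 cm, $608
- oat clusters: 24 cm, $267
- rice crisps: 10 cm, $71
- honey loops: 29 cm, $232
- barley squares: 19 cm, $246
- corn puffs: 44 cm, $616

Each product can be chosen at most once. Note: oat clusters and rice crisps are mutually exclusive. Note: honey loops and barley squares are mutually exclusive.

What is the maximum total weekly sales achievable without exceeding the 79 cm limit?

933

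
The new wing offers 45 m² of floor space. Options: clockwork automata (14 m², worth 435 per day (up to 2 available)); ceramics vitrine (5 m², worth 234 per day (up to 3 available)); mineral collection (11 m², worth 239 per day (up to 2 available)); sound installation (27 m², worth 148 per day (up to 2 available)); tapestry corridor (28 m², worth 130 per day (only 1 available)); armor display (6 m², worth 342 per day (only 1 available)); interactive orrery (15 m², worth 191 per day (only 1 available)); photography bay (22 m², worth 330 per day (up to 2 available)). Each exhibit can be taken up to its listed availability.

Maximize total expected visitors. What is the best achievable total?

The ratio heuristic lands on clockwork automata + 3×ceramics vitrine + armor display (1479) but leaves 10 m² idle.
Replace ceramics vitrine with clockwork automata: the trade gains 201 net, giving 1680 at 44 m².
Nothing else within 45 m² beats 1680.

1680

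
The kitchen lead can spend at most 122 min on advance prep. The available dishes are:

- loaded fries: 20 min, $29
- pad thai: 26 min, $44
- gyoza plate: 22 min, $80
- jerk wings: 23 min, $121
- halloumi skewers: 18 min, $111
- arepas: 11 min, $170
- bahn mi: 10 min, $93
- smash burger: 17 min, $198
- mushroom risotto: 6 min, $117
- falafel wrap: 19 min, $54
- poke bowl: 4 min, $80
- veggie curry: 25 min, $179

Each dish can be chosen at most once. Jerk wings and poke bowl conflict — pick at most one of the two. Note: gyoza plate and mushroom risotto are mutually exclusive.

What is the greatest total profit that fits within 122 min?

1002

Ranking by ratio (profit/min): poke bowl 20.00, mushroom risotto 19.50, arepas 15.45.
Taking halloumi skewers + arepas + bahn mi + smash burger + mushroom risotto + falafel wrap + poke bowl + veggie curry: 110 min used, 1002 in profit.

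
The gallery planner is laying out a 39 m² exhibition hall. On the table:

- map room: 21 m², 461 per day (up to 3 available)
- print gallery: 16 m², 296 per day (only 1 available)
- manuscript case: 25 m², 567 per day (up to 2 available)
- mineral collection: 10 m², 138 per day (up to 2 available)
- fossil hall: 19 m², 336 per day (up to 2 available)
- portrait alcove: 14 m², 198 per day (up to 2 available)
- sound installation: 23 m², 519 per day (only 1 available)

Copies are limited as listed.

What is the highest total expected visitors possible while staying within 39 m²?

A density-first pass picks manuscript case + portrait alcove — 765 at 39 m².
The 39 m² tied up in manuscript case and portrait alcove is better spent on print gallery + sound installation — total rises to 815 (39 m²).
No other feasible combination exceeds 815.

815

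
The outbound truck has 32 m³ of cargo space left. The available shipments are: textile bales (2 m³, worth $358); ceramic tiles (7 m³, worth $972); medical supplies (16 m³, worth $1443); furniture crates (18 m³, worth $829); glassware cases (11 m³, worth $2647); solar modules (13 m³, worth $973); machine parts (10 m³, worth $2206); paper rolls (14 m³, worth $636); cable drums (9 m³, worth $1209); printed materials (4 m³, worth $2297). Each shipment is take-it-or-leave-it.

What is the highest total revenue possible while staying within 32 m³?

Filling by ratio: textile bales + glassware cases + machine parts + printed materials for 7508, with 5 m³ left unused.
The 2 m³ tied up in textile bales is better spent on ceramic tiles — total rises to 8122 (32 m³).

8122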